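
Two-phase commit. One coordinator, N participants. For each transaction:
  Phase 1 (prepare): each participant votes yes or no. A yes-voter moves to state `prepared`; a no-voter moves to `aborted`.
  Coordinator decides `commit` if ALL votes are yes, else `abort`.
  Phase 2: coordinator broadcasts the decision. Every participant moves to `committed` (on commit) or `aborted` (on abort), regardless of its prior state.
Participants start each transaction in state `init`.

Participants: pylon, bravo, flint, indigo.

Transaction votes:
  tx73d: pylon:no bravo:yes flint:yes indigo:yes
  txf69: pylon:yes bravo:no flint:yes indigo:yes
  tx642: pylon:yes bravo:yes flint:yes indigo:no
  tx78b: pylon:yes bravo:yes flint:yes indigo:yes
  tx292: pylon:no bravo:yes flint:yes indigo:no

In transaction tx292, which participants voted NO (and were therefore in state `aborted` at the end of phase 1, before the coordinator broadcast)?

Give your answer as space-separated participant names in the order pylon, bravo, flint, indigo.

Answer: pylon indigo

Derivation:
Txn tx292 phase 1: pylon no -> aborted; bravo yes -> prepared; flint yes -> prepared; indigo no -> aborted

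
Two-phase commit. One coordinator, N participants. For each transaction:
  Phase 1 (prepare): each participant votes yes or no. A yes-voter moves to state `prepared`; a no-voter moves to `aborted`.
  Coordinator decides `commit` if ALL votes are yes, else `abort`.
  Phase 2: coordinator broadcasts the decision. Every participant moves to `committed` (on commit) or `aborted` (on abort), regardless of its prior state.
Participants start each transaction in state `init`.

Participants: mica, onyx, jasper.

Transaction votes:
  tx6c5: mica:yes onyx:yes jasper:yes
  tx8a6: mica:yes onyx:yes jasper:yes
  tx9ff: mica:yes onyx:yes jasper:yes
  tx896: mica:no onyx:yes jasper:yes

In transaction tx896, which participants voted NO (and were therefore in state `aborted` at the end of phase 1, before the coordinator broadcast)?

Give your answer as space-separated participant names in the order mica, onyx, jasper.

Txn tx896 phase 1: mica no -> aborted; onyx yes -> prepared; jasper yes -> prepared

Answer: mica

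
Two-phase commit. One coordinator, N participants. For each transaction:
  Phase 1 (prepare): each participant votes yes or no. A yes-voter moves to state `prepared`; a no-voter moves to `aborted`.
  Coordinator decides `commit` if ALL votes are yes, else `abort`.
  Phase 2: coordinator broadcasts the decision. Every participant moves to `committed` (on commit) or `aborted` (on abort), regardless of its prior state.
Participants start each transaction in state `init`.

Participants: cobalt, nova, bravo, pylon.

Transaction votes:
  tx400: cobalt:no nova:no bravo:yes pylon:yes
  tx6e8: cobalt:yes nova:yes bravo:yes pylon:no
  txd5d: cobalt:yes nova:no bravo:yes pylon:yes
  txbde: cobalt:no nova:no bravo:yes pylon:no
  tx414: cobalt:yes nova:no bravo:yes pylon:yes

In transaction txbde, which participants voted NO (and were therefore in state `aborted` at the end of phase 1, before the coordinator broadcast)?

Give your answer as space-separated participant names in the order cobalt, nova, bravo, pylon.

Txn txbde phase 1: cobalt no -> aborted; nova no -> aborted; bravo yes -> prepared; pylon no -> aborted

Answer: cobalt nova pylon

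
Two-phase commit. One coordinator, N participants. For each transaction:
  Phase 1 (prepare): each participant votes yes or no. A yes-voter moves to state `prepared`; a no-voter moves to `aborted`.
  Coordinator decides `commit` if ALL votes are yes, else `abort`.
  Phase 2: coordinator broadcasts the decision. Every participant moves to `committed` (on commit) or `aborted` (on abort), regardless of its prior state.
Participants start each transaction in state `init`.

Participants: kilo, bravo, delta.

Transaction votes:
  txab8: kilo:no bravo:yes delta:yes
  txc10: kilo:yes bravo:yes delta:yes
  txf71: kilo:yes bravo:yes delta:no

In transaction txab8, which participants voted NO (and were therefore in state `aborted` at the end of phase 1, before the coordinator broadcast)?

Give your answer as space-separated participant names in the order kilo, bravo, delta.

Answer: kilo

Derivation:
Txn txab8 phase 1: kilo no -> aborted; bravo yes -> prepared; delta yes -> prepared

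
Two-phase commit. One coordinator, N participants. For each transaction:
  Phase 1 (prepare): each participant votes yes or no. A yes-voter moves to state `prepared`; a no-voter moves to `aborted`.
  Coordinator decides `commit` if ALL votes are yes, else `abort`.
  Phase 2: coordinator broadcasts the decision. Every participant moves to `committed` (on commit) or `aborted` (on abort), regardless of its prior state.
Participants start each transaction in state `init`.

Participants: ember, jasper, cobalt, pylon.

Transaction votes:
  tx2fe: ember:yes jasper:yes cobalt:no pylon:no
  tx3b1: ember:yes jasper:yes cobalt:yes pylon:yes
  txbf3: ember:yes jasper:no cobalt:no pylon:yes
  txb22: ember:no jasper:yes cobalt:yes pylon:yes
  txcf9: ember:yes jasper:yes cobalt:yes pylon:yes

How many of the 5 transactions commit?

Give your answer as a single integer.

tx2fe: no from cobalt, pylon -> abort (commits=0)
tx3b1: all yes -> commit (commits=1)
txbf3: no from jasper, cobalt -> abort (commits=1)
txb22: no from ember -> abort (commits=1)
txcf9: all yes -> commit (commits=2)

Answer: 2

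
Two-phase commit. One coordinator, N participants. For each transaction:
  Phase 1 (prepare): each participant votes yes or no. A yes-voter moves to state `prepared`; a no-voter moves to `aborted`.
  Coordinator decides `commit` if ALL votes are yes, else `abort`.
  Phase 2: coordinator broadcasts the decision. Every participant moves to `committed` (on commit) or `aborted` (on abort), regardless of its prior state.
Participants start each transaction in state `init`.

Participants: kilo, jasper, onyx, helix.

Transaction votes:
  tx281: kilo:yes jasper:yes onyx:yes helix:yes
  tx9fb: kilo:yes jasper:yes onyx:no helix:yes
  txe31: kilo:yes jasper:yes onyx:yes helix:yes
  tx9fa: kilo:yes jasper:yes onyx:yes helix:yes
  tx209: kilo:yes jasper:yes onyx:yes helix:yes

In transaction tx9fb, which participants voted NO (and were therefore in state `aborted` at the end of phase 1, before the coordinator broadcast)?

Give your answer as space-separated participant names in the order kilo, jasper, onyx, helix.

Txn tx9fb phase 1: kilo yes -> prepared; jasper yes -> prepared; onyx no -> aborted; helix yes -> prepared

Answer: onyx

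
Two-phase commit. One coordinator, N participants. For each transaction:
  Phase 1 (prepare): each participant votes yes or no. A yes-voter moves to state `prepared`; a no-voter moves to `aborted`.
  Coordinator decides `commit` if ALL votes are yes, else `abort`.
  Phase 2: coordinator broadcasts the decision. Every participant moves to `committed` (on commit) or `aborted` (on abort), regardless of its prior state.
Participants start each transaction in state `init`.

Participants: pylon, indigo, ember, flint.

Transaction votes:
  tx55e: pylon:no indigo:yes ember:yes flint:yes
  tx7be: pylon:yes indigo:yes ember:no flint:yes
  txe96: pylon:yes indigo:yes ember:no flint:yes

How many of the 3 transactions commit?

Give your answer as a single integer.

tx55e: no from pylon -> abort (commits=0)
tx7be: no from ember -> abort (commits=0)
txe96: no from ember -> abort (commits=0)

Answer: 0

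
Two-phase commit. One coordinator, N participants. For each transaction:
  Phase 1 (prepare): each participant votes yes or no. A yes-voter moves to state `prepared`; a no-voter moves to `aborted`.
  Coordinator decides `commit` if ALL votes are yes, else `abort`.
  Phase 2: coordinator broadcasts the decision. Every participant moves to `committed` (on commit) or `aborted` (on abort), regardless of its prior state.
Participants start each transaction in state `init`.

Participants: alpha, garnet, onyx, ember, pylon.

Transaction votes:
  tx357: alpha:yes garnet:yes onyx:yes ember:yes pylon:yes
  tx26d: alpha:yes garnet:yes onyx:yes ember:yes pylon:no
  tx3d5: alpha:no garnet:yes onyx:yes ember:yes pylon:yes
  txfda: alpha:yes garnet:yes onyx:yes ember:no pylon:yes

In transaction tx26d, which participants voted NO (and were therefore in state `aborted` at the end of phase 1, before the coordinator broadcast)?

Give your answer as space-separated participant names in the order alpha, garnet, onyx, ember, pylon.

Txn tx26d phase 1: alpha yes -> prepared; garnet yes -> prepared; onyx yes -> prepared; ember yes -> prepared; pylon no -> aborted

Answer: pylon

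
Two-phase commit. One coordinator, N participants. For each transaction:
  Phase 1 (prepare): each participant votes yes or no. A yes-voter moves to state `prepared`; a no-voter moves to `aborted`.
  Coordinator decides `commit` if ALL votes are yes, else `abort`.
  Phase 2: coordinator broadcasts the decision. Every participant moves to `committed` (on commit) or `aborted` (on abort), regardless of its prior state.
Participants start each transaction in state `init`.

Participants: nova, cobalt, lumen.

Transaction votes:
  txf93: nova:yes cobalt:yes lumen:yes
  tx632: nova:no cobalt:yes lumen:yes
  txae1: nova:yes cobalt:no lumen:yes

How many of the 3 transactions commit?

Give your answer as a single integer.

txf93: all yes -> commit (commits=1)
tx632: no from nova -> abort (commits=1)
txae1: no from cobalt -> abort (commits=1)

Answer: 1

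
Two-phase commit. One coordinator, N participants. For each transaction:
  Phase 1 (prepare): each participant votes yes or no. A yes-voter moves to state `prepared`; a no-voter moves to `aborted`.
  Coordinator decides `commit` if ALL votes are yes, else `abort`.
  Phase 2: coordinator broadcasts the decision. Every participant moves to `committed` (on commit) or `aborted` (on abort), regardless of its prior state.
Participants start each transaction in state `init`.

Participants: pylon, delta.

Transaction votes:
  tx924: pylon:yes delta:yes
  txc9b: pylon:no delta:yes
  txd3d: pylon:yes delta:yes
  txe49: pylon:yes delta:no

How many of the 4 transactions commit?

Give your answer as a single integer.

tx924: all yes -> commit (commits=1)
txc9b: no from pylon -> abort (commits=1)
txd3d: all yes -> commit (commits=2)
txe49: no from delta -> abort (commits=2)

Answer: 2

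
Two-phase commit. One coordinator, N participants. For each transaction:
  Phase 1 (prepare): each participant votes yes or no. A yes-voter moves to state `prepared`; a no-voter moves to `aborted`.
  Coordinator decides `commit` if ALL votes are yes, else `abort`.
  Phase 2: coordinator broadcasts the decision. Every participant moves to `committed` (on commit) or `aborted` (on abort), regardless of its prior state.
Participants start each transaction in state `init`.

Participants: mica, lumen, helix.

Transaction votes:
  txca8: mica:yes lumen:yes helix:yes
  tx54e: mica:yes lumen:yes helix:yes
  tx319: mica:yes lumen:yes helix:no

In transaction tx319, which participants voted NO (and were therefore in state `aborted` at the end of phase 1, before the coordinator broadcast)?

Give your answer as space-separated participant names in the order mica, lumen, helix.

Answer: helix

Derivation:
Txn tx319 phase 1: mica yes -> prepared; lumen yes -> prepared; helix no -> aborted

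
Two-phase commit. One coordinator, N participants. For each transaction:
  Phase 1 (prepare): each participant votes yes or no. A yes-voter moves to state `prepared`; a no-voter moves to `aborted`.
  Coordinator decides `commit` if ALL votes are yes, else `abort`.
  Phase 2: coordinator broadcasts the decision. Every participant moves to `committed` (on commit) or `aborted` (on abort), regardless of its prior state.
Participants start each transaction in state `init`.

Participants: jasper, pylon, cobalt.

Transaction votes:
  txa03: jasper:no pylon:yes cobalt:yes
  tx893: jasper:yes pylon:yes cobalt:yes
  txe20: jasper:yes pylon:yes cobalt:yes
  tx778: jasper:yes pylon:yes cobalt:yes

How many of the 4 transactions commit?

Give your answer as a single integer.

Answer: 3

Derivation:
txa03: no from jasper -> abort (commits=0)
tx893: all yes -> commit (commits=1)
txe20: all yes -> commit (commits=2)
tx778: all yes -> commit (commits=3)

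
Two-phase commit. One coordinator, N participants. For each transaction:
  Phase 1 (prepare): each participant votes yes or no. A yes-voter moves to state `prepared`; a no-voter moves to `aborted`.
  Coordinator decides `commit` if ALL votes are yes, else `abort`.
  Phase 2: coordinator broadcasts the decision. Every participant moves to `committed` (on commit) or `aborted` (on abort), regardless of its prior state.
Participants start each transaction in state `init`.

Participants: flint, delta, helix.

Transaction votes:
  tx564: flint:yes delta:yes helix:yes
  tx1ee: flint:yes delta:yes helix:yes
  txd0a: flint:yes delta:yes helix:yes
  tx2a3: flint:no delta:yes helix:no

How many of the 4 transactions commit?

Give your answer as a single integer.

tx564: all yes -> commit (commits=1)
tx1ee: all yes -> commit (commits=2)
txd0a: all yes -> commit (commits=3)
tx2a3: no from flint, helix -> abort (commits=3)

Answer: 3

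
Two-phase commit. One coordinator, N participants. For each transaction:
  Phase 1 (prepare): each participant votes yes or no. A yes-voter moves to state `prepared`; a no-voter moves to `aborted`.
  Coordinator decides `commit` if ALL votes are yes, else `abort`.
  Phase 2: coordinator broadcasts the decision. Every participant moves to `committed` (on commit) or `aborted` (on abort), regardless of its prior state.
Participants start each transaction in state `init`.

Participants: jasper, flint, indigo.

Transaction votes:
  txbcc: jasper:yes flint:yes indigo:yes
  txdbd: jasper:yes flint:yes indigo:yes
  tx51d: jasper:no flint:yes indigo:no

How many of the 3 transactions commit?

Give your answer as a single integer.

txbcc: all yes -> commit (commits=1)
txdbd: all yes -> commit (commits=2)
tx51d: no from jasper, indigo -> abort (commits=2)

Answer: 2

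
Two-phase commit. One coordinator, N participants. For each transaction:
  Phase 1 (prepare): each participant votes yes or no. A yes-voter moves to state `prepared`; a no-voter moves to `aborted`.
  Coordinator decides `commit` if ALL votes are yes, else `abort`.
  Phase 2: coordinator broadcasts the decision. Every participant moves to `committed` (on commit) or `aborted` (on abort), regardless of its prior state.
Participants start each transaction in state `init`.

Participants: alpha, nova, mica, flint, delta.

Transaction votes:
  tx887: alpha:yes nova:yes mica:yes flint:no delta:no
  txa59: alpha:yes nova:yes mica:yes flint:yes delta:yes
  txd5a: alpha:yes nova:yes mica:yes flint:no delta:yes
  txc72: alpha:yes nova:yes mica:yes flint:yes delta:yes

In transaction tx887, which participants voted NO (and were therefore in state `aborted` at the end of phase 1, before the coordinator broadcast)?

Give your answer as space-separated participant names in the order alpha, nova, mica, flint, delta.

Txn tx887 phase 1: alpha yes -> prepared; nova yes -> prepared; mica yes -> prepared; flint no -> aborted; delta no -> aborted

Answer: flint delta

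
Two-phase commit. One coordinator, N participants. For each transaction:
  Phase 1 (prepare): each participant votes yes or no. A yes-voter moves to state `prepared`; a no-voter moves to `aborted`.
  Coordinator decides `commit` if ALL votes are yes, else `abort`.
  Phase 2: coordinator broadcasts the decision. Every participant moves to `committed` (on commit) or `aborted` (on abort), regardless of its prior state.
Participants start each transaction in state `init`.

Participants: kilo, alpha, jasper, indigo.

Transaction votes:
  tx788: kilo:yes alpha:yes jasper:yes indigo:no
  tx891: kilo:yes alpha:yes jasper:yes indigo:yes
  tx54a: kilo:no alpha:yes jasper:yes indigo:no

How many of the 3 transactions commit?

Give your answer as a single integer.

Answer: 1

Derivation:
tx788: no from indigo -> abort (commits=0)
tx891: all yes -> commit (commits=1)
tx54a: no from kilo, indigo -> abort (commits=1)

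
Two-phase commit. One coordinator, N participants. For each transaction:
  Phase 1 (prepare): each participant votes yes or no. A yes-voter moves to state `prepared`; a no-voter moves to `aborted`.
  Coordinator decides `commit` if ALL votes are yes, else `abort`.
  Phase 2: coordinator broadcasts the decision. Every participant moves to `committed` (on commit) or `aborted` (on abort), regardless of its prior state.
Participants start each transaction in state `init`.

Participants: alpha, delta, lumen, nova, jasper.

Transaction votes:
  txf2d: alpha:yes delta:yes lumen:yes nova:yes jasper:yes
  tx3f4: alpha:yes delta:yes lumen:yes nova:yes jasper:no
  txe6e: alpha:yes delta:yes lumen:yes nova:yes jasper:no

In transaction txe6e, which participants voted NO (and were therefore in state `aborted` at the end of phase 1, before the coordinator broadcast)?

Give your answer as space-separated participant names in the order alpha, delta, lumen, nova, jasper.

Answer: jasper

Derivation:
Txn txe6e phase 1: alpha yes -> prepared; delta yes -> prepared; lumen yes -> prepared; nova yes -> prepared; jasper no -> aborted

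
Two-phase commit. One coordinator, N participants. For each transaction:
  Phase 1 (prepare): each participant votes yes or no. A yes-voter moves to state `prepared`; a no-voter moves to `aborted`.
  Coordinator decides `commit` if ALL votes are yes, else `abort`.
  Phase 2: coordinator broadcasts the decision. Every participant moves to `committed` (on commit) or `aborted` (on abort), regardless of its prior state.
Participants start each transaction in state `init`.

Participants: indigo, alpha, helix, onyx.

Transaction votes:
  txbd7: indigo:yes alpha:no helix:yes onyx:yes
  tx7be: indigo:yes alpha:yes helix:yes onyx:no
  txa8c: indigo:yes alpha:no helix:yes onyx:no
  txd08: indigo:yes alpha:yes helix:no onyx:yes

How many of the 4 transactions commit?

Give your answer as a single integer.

txbd7: no from alpha -> abort (commits=0)
tx7be: no from onyx -> abort (commits=0)
txa8c: no from alpha, onyx -> abort (commits=0)
txd08: no from helix -> abort (commits=0)

Answer: 0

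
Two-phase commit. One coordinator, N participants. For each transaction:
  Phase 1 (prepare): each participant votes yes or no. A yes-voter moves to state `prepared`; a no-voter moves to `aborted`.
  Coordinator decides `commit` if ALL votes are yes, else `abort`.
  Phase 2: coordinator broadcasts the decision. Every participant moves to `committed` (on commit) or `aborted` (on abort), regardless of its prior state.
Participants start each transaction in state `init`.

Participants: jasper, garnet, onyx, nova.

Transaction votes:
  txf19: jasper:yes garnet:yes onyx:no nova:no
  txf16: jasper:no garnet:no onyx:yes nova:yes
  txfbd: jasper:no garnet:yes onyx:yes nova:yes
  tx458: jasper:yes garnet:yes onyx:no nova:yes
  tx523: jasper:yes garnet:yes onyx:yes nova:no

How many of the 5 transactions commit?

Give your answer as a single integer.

txf19: no from onyx, nova -> abort (commits=0)
txf16: no from jasper, garnet -> abort (commits=0)
txfbd: no from jasper -> abort (commits=0)
tx458: no from onyx -> abort (commits=0)
tx523: no from nova -> abort (commits=0)

Answer: 0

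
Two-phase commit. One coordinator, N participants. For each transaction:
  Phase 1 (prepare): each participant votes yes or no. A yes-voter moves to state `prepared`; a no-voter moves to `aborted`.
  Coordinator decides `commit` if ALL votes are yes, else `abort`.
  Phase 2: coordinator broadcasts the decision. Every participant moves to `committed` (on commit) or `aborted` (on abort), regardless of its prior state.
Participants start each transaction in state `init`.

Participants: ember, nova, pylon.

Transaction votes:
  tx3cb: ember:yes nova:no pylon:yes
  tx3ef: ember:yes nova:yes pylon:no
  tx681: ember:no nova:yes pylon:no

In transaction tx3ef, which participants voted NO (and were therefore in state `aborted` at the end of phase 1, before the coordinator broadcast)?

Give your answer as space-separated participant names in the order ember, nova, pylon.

Txn tx3ef phase 1: ember yes -> prepared; nova yes -> prepared; pylon no -> aborted

Answer: pylon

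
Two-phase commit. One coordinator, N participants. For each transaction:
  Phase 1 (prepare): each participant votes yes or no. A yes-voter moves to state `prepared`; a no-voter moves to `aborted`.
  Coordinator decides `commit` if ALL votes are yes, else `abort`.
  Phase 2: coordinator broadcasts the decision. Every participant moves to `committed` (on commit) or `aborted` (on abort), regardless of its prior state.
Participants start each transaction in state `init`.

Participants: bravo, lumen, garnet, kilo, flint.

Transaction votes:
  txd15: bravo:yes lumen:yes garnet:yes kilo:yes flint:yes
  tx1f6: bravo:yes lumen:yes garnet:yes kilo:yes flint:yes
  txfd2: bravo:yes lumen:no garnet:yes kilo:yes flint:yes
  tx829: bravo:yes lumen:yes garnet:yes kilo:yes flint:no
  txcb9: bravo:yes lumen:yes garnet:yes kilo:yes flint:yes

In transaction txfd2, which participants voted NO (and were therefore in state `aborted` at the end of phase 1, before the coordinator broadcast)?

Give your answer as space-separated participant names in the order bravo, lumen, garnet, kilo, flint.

Txn txfd2 phase 1: bravo yes -> prepared; lumen no -> aborted; garnet yes -> prepared; kilo yes -> prepared; flint yes -> prepared

Answer: lumen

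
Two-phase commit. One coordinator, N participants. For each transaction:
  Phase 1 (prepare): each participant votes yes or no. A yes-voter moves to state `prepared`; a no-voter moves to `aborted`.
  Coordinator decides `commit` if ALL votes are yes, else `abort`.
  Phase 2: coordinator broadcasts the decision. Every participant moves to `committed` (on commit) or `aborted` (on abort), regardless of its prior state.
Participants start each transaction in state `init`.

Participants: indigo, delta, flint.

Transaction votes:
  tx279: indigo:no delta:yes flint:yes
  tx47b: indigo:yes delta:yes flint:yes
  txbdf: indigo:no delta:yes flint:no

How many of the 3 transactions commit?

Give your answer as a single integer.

tx279: no from indigo -> abort (commits=0)
tx47b: all yes -> commit (commits=1)
txbdf: no from indigo, flint -> abort (commits=1)

Answer: 1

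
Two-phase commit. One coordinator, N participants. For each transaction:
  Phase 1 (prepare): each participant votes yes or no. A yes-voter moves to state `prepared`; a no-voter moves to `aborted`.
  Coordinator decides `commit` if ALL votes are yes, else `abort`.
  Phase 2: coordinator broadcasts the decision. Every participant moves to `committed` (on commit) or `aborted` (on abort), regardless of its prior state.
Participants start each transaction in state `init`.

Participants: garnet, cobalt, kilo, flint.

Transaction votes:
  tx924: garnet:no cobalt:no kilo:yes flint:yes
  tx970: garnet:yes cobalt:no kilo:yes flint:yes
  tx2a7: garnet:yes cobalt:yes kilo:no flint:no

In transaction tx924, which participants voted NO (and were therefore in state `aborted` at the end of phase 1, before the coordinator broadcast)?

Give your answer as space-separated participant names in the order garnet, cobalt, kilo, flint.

Txn tx924 phase 1: garnet no -> aborted; cobalt no -> aborted; kilo yes -> prepared; flint yes -> prepared

Answer: garnet cobalt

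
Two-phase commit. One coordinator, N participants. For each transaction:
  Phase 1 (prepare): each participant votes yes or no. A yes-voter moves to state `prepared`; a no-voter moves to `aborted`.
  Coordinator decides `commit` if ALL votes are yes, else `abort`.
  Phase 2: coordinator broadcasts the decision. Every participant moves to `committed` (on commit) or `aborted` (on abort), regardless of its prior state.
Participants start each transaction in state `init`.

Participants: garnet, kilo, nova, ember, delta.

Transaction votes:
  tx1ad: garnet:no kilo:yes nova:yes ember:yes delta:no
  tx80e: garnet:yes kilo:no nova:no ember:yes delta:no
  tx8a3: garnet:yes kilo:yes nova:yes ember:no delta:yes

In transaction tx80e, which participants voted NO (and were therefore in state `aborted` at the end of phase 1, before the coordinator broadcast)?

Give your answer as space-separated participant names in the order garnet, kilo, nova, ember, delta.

Txn tx80e phase 1: garnet yes -> prepared; kilo no -> aborted; nova no -> aborted; ember yes -> prepared; delta no -> aborted

Answer: kilo nova delta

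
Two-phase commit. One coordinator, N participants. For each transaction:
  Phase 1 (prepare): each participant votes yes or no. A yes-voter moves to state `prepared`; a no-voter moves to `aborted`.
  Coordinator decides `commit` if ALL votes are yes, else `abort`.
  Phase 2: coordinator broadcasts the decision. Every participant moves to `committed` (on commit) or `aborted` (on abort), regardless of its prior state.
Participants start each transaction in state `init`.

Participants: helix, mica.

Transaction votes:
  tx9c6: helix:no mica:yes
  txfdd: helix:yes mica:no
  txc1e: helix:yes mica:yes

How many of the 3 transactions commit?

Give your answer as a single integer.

tx9c6: no from helix -> abort (commits=0)
txfdd: no from mica -> abort (commits=0)
txc1e: all yes -> commit (commits=1)

Answer: 1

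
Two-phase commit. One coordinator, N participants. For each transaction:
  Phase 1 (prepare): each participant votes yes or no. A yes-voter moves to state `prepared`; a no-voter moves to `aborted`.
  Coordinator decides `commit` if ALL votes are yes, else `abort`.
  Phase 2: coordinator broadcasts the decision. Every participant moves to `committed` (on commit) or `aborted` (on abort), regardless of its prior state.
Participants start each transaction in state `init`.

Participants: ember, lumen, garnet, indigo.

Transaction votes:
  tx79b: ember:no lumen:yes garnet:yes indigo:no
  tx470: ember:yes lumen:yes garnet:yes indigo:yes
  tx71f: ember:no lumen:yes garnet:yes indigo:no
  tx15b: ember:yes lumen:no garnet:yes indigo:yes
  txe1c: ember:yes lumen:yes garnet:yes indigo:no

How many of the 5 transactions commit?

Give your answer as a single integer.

Answer: 1

Derivation:
tx79b: no from ember, indigo -> abort (commits=0)
tx470: all yes -> commit (commits=1)
tx71f: no from ember, indigo -> abort (commits=1)
tx15b: no from lumen -> abort (commits=1)
txe1c: no from indigo -> abort (commits=1)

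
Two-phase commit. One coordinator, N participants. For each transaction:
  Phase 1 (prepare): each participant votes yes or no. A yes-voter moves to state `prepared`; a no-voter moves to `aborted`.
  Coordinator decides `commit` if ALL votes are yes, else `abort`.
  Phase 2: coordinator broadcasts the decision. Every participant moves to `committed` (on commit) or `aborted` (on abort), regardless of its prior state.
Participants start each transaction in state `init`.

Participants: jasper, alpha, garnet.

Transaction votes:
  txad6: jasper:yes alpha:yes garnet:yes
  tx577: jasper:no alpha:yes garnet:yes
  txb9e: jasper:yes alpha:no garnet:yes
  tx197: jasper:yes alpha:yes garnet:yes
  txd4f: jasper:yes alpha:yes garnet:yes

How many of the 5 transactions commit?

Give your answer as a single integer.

Answer: 3

Derivation:
txad6: all yes -> commit (commits=1)
tx577: no from jasper -> abort (commits=1)
txb9e: no from alpha -> abort (commits=1)
tx197: all yes -> commit (commits=2)
txd4f: all yes -> commit (commits=3)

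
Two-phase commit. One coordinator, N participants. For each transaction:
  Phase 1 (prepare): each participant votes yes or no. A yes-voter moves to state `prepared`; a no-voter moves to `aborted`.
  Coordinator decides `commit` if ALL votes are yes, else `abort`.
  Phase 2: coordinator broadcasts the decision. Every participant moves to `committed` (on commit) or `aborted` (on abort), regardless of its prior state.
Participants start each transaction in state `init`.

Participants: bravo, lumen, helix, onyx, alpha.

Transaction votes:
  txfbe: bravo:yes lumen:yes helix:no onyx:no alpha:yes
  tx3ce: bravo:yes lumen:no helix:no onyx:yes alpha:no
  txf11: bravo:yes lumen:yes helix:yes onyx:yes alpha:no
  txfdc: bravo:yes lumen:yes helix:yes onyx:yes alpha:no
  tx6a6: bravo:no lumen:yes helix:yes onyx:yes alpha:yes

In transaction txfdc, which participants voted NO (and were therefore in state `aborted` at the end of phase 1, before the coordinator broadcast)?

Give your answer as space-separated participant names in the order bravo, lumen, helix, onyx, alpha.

Txn txfdc phase 1: bravo yes -> prepared; lumen yes -> prepared; helix yes -> prepared; onyx yes -> prepared; alpha no -> aborted

Answer: alpha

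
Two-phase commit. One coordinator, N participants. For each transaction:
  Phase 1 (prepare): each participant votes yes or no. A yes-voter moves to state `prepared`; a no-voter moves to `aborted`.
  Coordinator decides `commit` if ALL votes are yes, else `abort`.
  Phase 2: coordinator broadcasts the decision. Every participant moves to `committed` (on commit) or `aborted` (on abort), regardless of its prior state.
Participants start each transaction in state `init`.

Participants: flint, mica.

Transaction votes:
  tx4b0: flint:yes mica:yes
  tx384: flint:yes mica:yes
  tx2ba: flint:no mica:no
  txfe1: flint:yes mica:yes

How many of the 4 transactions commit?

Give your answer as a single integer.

tx4b0: all yes -> commit (commits=1)
tx384: all yes -> commit (commits=2)
tx2ba: no from flint, mica -> abort (commits=2)
txfe1: all yes -> commit (commits=3)

Answer: 3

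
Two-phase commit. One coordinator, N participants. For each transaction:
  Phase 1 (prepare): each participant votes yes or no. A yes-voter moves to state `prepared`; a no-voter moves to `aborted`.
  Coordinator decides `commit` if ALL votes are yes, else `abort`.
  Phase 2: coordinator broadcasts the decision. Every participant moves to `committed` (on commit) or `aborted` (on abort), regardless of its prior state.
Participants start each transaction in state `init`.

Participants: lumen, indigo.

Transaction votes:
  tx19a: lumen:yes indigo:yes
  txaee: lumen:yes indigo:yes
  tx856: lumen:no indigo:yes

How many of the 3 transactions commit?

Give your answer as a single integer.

Answer: 2

Derivation:
tx19a: all yes -> commit (commits=1)
txaee: all yes -> commit (commits=2)
tx856: no from lumen -> abort (commits=2)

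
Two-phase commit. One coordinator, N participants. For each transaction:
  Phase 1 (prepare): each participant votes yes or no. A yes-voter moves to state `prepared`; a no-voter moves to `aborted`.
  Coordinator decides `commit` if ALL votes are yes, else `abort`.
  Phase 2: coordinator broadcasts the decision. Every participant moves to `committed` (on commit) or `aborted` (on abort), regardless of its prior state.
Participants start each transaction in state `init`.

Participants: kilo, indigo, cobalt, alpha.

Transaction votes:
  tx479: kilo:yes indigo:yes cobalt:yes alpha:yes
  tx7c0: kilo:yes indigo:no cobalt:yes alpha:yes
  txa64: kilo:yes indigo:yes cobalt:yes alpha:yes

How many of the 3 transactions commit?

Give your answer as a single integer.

tx479: all yes -> commit (commits=1)
tx7c0: no from indigo -> abort (commits=1)
txa64: all yes -> commit (commits=2)

Answer: 2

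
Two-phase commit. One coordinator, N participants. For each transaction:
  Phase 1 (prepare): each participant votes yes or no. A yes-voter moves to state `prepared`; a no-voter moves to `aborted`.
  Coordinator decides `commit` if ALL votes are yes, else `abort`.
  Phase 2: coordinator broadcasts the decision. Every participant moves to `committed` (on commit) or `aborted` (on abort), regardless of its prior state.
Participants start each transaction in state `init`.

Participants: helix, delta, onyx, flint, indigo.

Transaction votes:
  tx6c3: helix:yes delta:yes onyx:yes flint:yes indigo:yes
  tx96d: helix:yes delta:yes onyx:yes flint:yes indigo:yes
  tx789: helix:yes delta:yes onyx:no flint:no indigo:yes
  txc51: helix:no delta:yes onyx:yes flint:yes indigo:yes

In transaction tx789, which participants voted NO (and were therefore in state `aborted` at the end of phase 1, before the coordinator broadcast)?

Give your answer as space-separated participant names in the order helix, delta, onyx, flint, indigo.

Txn tx789 phase 1: helix yes -> prepared; delta yes -> prepared; onyx no -> aborted; flint no -> aborted; indigo yes -> prepared

Answer: onyx flint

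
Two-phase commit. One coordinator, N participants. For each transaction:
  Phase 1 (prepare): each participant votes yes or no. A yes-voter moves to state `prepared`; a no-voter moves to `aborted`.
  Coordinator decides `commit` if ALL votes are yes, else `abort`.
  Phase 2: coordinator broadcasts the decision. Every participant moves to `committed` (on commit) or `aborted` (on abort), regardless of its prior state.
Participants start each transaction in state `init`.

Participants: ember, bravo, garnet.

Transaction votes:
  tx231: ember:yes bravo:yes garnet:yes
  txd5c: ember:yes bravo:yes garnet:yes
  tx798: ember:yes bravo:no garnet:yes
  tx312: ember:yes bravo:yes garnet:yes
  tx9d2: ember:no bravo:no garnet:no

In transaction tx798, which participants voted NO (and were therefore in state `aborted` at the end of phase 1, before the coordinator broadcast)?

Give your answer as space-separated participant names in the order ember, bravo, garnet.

Txn tx798 phase 1: ember yes -> prepared; bravo no -> aborted; garnet yes -> prepared

Answer: bravo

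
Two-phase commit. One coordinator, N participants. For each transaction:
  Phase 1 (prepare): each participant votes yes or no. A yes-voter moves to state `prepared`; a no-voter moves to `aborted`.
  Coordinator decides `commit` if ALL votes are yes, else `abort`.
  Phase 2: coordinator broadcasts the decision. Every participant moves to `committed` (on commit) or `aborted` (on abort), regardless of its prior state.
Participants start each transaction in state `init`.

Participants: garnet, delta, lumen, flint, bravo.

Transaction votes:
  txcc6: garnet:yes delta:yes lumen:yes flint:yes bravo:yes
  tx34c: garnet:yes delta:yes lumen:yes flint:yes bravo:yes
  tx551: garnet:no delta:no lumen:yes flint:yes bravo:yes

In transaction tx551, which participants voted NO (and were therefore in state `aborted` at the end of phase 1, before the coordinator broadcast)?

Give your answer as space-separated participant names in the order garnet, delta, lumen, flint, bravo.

Txn tx551 phase 1: garnet no -> aborted; delta no -> aborted; lumen yes -> prepared; flint yes -> prepared; bravo yes -> prepared

Answer: garnet delta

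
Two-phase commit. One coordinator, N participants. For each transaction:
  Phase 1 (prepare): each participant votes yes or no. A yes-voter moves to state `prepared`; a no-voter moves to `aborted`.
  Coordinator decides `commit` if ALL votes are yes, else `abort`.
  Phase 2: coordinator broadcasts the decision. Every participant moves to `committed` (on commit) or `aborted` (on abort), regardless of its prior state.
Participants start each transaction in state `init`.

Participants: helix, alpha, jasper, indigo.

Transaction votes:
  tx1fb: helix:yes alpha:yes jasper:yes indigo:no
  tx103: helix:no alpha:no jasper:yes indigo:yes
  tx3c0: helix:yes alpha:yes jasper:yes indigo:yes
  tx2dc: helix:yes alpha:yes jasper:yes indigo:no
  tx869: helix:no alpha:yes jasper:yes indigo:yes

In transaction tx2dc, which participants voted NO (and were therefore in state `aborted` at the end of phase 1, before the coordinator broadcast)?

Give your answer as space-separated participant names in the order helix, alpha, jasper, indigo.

Answer: indigo

Derivation:
Txn tx2dc phase 1: helix yes -> prepared; alpha yes -> prepared; jasper yes -> prepared; indigo no -> aborted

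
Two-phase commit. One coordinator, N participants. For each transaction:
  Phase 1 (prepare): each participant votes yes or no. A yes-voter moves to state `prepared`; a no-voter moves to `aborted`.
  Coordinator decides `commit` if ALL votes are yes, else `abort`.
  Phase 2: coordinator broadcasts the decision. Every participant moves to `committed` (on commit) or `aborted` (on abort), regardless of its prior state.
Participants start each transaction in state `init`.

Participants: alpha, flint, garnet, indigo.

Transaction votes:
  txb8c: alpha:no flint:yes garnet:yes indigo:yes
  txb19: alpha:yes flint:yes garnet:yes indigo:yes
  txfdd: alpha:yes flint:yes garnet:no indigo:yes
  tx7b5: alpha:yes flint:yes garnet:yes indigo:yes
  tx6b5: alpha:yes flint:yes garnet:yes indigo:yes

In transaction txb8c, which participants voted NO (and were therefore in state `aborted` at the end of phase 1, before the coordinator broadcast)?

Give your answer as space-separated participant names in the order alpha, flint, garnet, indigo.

Answer: alpha

Derivation:
Txn txb8c phase 1: alpha no -> aborted; flint yes -> prepared; garnet yes -> prepared; indigo yes -> prepared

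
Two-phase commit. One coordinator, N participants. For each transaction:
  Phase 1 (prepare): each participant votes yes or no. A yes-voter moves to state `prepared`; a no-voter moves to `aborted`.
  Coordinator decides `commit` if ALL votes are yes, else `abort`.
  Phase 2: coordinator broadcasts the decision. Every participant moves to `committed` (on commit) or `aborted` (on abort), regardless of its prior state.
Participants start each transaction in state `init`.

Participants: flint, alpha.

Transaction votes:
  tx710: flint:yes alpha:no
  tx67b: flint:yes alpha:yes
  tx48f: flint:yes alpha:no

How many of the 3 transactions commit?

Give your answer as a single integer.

Answer: 1

Derivation:
tx710: no from alpha -> abort (commits=0)
tx67b: all yes -> commit (commits=1)
tx48f: no from alpha -> abort (commits=1)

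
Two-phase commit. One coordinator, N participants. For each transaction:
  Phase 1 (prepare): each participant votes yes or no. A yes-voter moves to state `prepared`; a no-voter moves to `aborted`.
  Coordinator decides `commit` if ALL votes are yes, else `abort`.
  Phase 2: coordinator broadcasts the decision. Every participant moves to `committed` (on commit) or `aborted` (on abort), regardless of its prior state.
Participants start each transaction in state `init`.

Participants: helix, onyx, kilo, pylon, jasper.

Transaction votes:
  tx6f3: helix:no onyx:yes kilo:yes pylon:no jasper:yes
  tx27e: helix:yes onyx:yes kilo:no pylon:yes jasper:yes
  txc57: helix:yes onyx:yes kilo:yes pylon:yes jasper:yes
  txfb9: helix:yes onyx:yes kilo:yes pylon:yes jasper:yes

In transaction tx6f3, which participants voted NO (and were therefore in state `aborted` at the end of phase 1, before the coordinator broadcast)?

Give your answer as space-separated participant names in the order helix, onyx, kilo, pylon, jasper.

Txn tx6f3 phase 1: helix no -> aborted; onyx yes -> prepared; kilo yes -> prepared; pylon no -> aborted; jasper yes -> prepared

Answer: helix pylon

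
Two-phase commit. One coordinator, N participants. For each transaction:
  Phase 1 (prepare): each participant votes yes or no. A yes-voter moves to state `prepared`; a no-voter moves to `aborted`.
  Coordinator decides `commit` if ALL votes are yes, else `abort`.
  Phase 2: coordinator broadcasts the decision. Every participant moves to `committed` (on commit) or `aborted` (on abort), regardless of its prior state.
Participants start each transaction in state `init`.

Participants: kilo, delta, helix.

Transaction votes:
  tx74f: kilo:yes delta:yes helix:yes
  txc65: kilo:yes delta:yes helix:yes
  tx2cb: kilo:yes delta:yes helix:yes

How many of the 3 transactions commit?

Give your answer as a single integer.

Answer: 3

Derivation:
tx74f: all yes -> commit (commits=1)
txc65: all yes -> commit (commits=2)
tx2cb: all yes -> commit (commits=3)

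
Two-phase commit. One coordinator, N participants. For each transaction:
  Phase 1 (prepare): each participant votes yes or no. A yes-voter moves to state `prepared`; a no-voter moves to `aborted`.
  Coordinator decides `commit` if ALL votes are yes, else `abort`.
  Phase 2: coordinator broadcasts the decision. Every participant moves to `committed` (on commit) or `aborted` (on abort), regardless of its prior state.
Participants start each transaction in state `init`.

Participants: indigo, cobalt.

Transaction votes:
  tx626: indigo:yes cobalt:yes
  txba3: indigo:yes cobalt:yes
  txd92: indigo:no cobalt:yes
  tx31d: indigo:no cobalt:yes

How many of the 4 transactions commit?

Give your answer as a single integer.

Answer: 2

Derivation:
tx626: all yes -> commit (commits=1)
txba3: all yes -> commit (commits=2)
txd92: no from indigo -> abort (commits=2)
tx31d: no from indigo -> abort (commits=2)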